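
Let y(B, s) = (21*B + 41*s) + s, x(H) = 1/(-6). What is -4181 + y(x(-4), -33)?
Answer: -11141/2 ≈ -5570.5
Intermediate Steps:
x(H) = -⅙
y(B, s) = 21*B + 42*s
-4181 + y(x(-4), -33) = -4181 + (21*(-⅙) + 42*(-33)) = -4181 + (-7/2 - 1386) = -4181 - 2779/2 = -11141/2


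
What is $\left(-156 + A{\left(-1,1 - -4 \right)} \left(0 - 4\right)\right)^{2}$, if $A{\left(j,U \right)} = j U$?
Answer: $18496$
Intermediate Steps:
$A{\left(j,U \right)} = U j$
$\left(-156 + A{\left(-1,1 - -4 \right)} \left(0 - 4\right)\right)^{2} = \left(-156 + \left(1 - -4\right) \left(-1\right) \left(0 - 4\right)\right)^{2} = \left(-156 + \left(1 + 4\right) \left(-1\right) \left(-4\right)\right)^{2} = \left(-156 + 5 \left(-1\right) \left(-4\right)\right)^{2} = \left(-156 - -20\right)^{2} = \left(-156 + 20\right)^{2} = \left(-136\right)^{2} = 18496$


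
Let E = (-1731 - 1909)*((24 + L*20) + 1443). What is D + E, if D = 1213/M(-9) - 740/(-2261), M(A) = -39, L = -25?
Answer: -310382212253/88179 ≈ -3.5199e+6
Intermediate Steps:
D = -2713733/88179 (D = 1213/(-39) - 740/(-2261) = 1213*(-1/39) - 740*(-1/2261) = -1213/39 + 740/2261 = -2713733/88179 ≈ -30.775)
E = -3519880 (E = (-1731 - 1909)*((24 - 25*20) + 1443) = -3640*((24 - 500) + 1443) = -3640*(-476 + 1443) = -3640*967 = -3519880)
D + E = -2713733/88179 - 3519880 = -310382212253/88179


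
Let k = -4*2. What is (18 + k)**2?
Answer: 100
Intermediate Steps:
k = -8
(18 + k)**2 = (18 - 8)**2 = 10**2 = 100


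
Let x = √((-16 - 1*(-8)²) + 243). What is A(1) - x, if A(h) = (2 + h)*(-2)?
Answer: -6 - √163 ≈ -18.767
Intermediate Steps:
A(h) = -4 - 2*h
x = √163 (x = √((-16 - 1*64) + 243) = √((-16 - 64) + 243) = √(-80 + 243) = √163 ≈ 12.767)
A(1) - x = (-4 - 2*1) - √163 = (-4 - 2) - √163 = -6 - √163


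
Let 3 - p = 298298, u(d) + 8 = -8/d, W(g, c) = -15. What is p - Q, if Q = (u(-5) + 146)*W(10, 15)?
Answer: -296201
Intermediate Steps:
u(d) = -8 - 8/d
Q = -2094 (Q = ((-8 - 8/(-5)) + 146)*(-15) = ((-8 - 8*(-1/5)) + 146)*(-15) = ((-8 + 8/5) + 146)*(-15) = (-32/5 + 146)*(-15) = (698/5)*(-15) = -2094)
p = -298295 (p = 3 - 1*298298 = 3 - 298298 = -298295)
p - Q = -298295 - 1*(-2094) = -298295 + 2094 = -296201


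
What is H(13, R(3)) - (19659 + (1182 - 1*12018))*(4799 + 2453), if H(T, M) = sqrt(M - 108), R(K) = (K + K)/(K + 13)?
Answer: -63984396 + I*sqrt(1722)/4 ≈ -6.3984e+7 + 10.374*I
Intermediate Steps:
R(K) = 2*K/(13 + K) (R(K) = (2*K)/(13 + K) = 2*K/(13 + K))
H(T, M) = sqrt(-108 + M)
H(13, R(3)) - (19659 + (1182 - 1*12018))*(4799 + 2453) = sqrt(-108 + 2*3/(13 + 3)) - (19659 + (1182 - 1*12018))*(4799 + 2453) = sqrt(-108 + 2*3/16) - (19659 + (1182 - 12018))*7252 = sqrt(-108 + 2*3*(1/16)) - (19659 - 10836)*7252 = sqrt(-108 + 3/8) - 8823*7252 = sqrt(-861/8) - 1*63984396 = I*sqrt(1722)/4 - 63984396 = -63984396 + I*sqrt(1722)/4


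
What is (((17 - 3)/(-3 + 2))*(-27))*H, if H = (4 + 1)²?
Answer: 9450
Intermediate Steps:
H = 25 (H = 5² = 25)
(((17 - 3)/(-3 + 2))*(-27))*H = (((17 - 3)/(-3 + 2))*(-27))*25 = ((14/(-1))*(-27))*25 = ((14*(-1))*(-27))*25 = -14*(-27)*25 = 378*25 = 9450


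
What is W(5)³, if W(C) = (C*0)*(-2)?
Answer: 0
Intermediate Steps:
W(C) = 0 (W(C) = 0*(-2) = 0)
W(5)³ = 0³ = 0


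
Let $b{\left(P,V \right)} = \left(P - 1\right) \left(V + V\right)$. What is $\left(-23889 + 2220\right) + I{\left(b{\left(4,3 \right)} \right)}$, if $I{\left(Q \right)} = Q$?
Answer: $-21651$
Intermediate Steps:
$b{\left(P,V \right)} = 2 V \left(-1 + P\right)$ ($b{\left(P,V \right)} = \left(-1 + P\right) 2 V = 2 V \left(-1 + P\right)$)
$\left(-23889 + 2220\right) + I{\left(b{\left(4,3 \right)} \right)} = \left(-23889 + 2220\right) + 2 \cdot 3 \left(-1 + 4\right) = -21669 + 2 \cdot 3 \cdot 3 = -21669 + 18 = -21651$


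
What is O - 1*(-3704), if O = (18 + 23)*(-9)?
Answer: 3335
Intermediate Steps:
O = -369 (O = 41*(-9) = -369)
O - 1*(-3704) = -369 - 1*(-3704) = -369 + 3704 = 3335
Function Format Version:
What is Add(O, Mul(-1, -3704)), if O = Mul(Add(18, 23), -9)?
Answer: 3335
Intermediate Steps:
O = -369 (O = Mul(41, -9) = -369)
Add(O, Mul(-1, -3704)) = Add(-369, Mul(-1, -3704)) = Add(-369, 3704) = 3335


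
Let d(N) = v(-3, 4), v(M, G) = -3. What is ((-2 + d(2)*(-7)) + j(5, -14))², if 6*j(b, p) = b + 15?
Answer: 4489/9 ≈ 498.78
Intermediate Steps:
j(b, p) = 5/2 + b/6 (j(b, p) = (b + 15)/6 = (15 + b)/6 = 5/2 + b/6)
d(N) = -3
((-2 + d(2)*(-7)) + j(5, -14))² = ((-2 - 3*(-7)) + (5/2 + (⅙)*5))² = ((-2 + 21) + (5/2 + ⅚))² = (19 + 10/3)² = (67/3)² = 4489/9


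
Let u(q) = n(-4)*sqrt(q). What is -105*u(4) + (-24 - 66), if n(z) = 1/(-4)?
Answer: -75/2 ≈ -37.500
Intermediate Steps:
n(z) = -1/4
u(q) = -sqrt(q)/4
-105*u(4) + (-24 - 66) = -(-105)*sqrt(4)/4 + (-24 - 66) = -(-105)*2/4 - 90 = -105*(-1/2) - 90 = 105/2 - 90 = -75/2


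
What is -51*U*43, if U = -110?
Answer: 241230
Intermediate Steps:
-51*U*43 = -51*(-110)*43 = 5610*43 = 241230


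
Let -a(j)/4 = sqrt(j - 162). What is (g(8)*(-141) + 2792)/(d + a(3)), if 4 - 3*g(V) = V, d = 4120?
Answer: 767350/1061059 + 745*I*sqrt(159)/1061059 ≈ 0.72319 + 0.0088535*I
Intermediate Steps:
a(j) = -4*sqrt(-162 + j) (a(j) = -4*sqrt(j - 162) = -4*sqrt(-162 + j))
g(V) = 4/3 - V/3
(g(8)*(-141) + 2792)/(d + a(3)) = ((4/3 - 1/3*8)*(-141) + 2792)/(4120 - 4*sqrt(-162 + 3)) = ((4/3 - 8/3)*(-141) + 2792)/(4120 - 4*I*sqrt(159)) = (-4/3*(-141) + 2792)/(4120 - 4*I*sqrt(159)) = (188 + 2792)/(4120 - 4*I*sqrt(159)) = 2980/(4120 - 4*I*sqrt(159))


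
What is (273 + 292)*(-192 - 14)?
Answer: -116390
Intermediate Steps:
(273 + 292)*(-192 - 14) = 565*(-206) = -116390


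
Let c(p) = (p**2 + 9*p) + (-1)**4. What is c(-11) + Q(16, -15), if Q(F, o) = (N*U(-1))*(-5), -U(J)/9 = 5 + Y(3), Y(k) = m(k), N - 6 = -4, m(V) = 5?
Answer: 923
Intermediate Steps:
N = 2 (N = 6 - 4 = 2)
Y(k) = 5
c(p) = 1 + p**2 + 9*p (c(p) = (p**2 + 9*p) + 1 = 1 + p**2 + 9*p)
U(J) = -90 (U(J) = -9*(5 + 5) = -9*10 = -90)
Q(F, o) = 900 (Q(F, o) = (2*(-90))*(-5) = -180*(-5) = 900)
c(-11) + Q(16, -15) = (1 + (-11)**2 + 9*(-11)) + 900 = (1 + 121 - 99) + 900 = 23 + 900 = 923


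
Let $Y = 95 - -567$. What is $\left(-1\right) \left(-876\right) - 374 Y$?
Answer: $-246712$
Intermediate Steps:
$Y = 662$ ($Y = 95 + 567 = 662$)
$\left(-1\right) \left(-876\right) - 374 Y = \left(-1\right) \left(-876\right) - 247588 = 876 - 247588 = -246712$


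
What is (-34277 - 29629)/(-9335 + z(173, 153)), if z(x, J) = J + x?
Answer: 21302/3003 ≈ 7.0936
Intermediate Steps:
(-34277 - 29629)/(-9335 + z(173, 153)) = (-34277 - 29629)/(-9335 + (153 + 173)) = -63906/(-9335 + 326) = -63906/(-9009) = -63906*(-1/9009) = 21302/3003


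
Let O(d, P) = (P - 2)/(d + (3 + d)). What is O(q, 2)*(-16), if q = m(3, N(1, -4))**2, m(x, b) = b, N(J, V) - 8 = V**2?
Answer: 0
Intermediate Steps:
N(J, V) = 8 + V**2
q = 576 (q = (8 + (-4)**2)**2 = (8 + 16)**2 = 24**2 = 576)
O(d, P) = (-2 + P)/(3 + 2*d)
O(q, 2)*(-16) = ((-2 + 2)/(3 + 2*576))*(-16) = (0/(3 + 1152))*(-16) = (0/1155)*(-16) = ((1/1155)*0)*(-16) = 0*(-16) = 0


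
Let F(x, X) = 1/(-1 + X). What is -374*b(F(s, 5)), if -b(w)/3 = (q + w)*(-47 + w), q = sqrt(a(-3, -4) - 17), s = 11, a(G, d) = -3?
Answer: -104907/8 - 104907*I*sqrt(5) ≈ -13113.0 - 2.3458e+5*I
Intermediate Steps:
q = 2*I*sqrt(5) (q = sqrt(-3 - 17) = sqrt(-20) = 2*I*sqrt(5) ≈ 4.4721*I)
b(w) = -3*(-47 + w)*(w + 2*I*sqrt(5)) (b(w) = -3*(2*I*sqrt(5) + w)*(-47 + w) = -3*(w + 2*I*sqrt(5))*(-47 + w) = -3*(-47 + w)*(w + 2*I*sqrt(5)))
-374*b(F(s, 5)) = -374*(-3/(-1 + 5)**2 + 141/(-1 + 5) + 282*I*sqrt(5) - 6*I*sqrt(5)/(-1 + 5)) = -374*(-3*(1/4)**2 + 141/4 + 282*I*sqrt(5) - 6*I*sqrt(5)/4) = -374*(-3*(1/4)**2 + 141*(1/4) + 282*I*sqrt(5) - 6*I*1/4*sqrt(5)) = -374*(-3*1/16 + 141/4 + 282*I*sqrt(5) - 3*I*sqrt(5)/2) = -374*(-3/16 + 141/4 + 282*I*sqrt(5) - 3*I*sqrt(5)/2) = -374*(561/16 + 561*I*sqrt(5)/2) = -104907/8 - 104907*I*sqrt(5)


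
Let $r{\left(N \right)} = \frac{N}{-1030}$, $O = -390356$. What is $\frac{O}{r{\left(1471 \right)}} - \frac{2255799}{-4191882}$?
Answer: $\frac{561806465657363}{2055419474} \approx 2.7333 \cdot 10^{5}$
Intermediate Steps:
$r{\left(N \right)} = - \frac{N}{1030}$ ($r{\left(N \right)} = N \left(- \frac{1}{1030}\right) = - \frac{N}{1030}$)
$\frac{O}{r{\left(1471 \right)}} - \frac{2255799}{-4191882} = - \frac{390356}{\left(- \frac{1}{1030}\right) 1471} - \frac{2255799}{-4191882} = - \frac{390356}{- \frac{1471}{1030}} - - \frac{751933}{1397294} = \left(-390356\right) \left(- \frac{1030}{1471}\right) + \frac{751933}{1397294} = \frac{402066680}{1471} + \frac{751933}{1397294} = \frac{561806465657363}{2055419474}$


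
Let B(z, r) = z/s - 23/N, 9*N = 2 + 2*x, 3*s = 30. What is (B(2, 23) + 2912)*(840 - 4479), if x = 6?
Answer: -738058341/70 ≈ -1.0544e+7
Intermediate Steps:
s = 10 (s = (1/3)*30 = 10)
N = 14/9 (N = (2 + 2*6)/9 = (2 + 12)/9 = (1/9)*14 = 14/9 ≈ 1.5556)
B(z, r) = -207/14 + z/10 (B(z, r) = z/10 - 23/14/9 = z*(1/10) - 23*9/14 = z/10 - 207/14 = -207/14 + z/10)
(B(2, 23) + 2912)*(840 - 4479) = ((-207/14 + (1/10)*2) + 2912)*(840 - 4479) = ((-207/14 + 1/5) + 2912)*(-3639) = (-1021/70 + 2912)*(-3639) = (202819/70)*(-3639) = -738058341/70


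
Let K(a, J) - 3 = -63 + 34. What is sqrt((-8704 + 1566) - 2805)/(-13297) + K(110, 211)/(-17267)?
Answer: 26/17267 - I*sqrt(9943)/13297 ≈ 0.0015058 - 0.007499*I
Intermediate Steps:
K(a, J) = -26 (K(a, J) = 3 + (-63 + 34) = 3 - 29 = -26)
sqrt((-8704 + 1566) - 2805)/(-13297) + K(110, 211)/(-17267) = sqrt((-8704 + 1566) - 2805)/(-13297) - 26/(-17267) = sqrt(-7138 - 2805)*(-1/13297) - 26*(-1/17267) = sqrt(-9943)*(-1/13297) + 26/17267 = (I*sqrt(9943))*(-1/13297) + 26/17267 = -I*sqrt(9943)/13297 + 26/17267 = 26/17267 - I*sqrt(9943)/13297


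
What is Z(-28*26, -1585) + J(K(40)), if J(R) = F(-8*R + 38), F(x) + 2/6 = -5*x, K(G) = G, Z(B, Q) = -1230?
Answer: 539/3 ≈ 179.67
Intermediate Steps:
F(x) = -⅓ - 5*x
J(R) = -571/3 + 40*R (J(R) = -⅓ - 5*(-8*R + 38) = -⅓ - 5*(38 - 8*R) = -⅓ + (-190 + 40*R) = -571/3 + 40*R)
Z(-28*26, -1585) + J(K(40)) = -1230 + (-571/3 + 40*40) = -1230 + (-571/3 + 1600) = -1230 + 4229/3 = 539/3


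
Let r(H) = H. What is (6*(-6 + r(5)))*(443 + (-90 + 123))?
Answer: -2856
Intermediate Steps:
(6*(-6 + r(5)))*(443 + (-90 + 123)) = (6*(-6 + 5))*(443 + (-90 + 123)) = (6*(-1))*(443 + 33) = -6*476 = -2856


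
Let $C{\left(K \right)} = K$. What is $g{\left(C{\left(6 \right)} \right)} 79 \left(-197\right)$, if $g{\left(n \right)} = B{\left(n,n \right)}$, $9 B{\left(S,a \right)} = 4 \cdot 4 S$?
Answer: $- \frac{498016}{3} \approx -1.6601 \cdot 10^{5}$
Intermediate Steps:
$B{\left(S,a \right)} = \frac{16 S}{9}$ ($B{\left(S,a \right)} = \frac{4 \cdot 4 S}{9} = \frac{16 S}{9}$)
$g{\left(n \right)} = \frac{16 n}{9}$
$g{\left(C{\left(6 \right)} \right)} 79 \left(-197\right) = \frac{16}{9} \cdot 6 \cdot 79 \left(-197\right) = \frac{32}{3} \cdot 79 \left(-197\right) = \frac{2528}{3} \left(-197\right) = - \frac{498016}{3}$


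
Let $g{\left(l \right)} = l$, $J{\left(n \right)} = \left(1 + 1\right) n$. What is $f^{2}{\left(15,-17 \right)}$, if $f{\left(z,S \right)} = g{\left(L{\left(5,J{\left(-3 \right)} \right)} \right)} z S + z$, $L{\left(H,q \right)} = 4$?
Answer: $1010025$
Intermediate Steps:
$J{\left(n \right)} = 2 n$
$f{\left(z,S \right)} = z + 4 S z$ ($f{\left(z,S \right)} = 4 z S + z = 4 S z + z = z + 4 S z$)
$f^{2}{\left(15,-17 \right)} = \left(15 \left(1 + 4 \left(-17\right)\right)\right)^{2} = \left(15 \left(1 - 68\right)\right)^{2} = \left(15 \left(-67\right)\right)^{2} = \left(-1005\right)^{2} = 1010025$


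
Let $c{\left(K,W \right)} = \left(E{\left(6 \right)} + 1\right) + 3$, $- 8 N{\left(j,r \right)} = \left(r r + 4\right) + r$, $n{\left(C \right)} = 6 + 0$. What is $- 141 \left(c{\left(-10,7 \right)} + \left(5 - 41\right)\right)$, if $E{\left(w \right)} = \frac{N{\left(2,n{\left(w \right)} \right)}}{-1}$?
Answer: $\frac{14805}{4} \approx 3701.3$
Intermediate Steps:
$n{\left(C \right)} = 6$
$N{\left(j,r \right)} = - \frac{1}{2} - \frac{r}{8} - \frac{r^{2}}{8}$ ($N{\left(j,r \right)} = - \frac{\left(r r + 4\right) + r}{8} = - \frac{\left(r^{2} + 4\right) + r}{8} = - \frac{\left(4 + r^{2}\right) + r}{8} = - \frac{4 + r + r^{2}}{8} = - \frac{1}{2} - \frac{r}{8} - \frac{r^{2}}{8}$)
$E{\left(w \right)} = \frac{23}{4}$ ($E{\left(w \right)} = \frac{- \frac{1}{2} - \frac{3}{4} - \frac{6^{2}}{8}}{-1} = \left(- \frac{1}{2} - \frac{3}{4} - \frac{9}{2}\right) \left(-1\right) = \left(- \frac{23}{4}\right) \left(-1\right) = \frac{23}{4}$)
$c{\left(K,W \right)} = \frac{39}{4}$ ($c{\left(K,W \right)} = \left(\frac{23}{4} + 1\right) + 3 = \frac{27}{4} + 3 = \frac{39}{4}$)
$- 141 \left(c{\left(-10,7 \right)} + \left(5 - 41\right)\right) = - 141 \left(\frac{39}{4} + \left(5 - 41\right)\right) = - 141 \left(\frac{39}{4} - 36\right) = \left(-141\right) \left(- \frac{105}{4}\right) = \frac{14805}{4}$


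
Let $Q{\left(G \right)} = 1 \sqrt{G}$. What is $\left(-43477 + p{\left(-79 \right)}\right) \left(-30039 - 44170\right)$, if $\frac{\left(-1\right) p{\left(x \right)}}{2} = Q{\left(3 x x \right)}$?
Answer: $3226384693 + 11725022 \sqrt{3} \approx 3.2467 \cdot 10^{9}$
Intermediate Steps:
$Q{\left(G \right)} = \sqrt{G}$
$p{\left(x \right)} = - 2 \sqrt{3} \sqrt{x^{2}}$ ($p{\left(x \right)} = - 2 \sqrt{3 x x} = - 2 \sqrt{3 x^{2}} = - 2 \sqrt{3} \sqrt{x^{2}}$)
$\left(-43477 + p{\left(-79 \right)}\right) \left(-30039 - 44170\right) = \left(-43477 - 2 \sqrt{3} \sqrt{\left(-79\right)^{2}}\right) \left(-30039 - 44170\right) = \left(-43477 - 2 \sqrt{3} \sqrt{6241}\right) \left(-74209\right) = \left(-43477 - 2 \sqrt{3} \cdot 79\right) \left(-74209\right) = \left(-43477 - 158 \sqrt{3}\right) \left(-74209\right) = 3226384693 + 11725022 \sqrt{3}$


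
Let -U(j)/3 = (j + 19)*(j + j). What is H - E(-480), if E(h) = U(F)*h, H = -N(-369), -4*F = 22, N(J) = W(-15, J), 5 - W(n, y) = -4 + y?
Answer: 213462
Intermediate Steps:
W(n, y) = 9 - y (W(n, y) = 5 - (-4 + y) = 5 + (4 - y) = 9 - y)
N(J) = 9 - J
F = -11/2 (F = -¼*22 = -11/2 ≈ -5.5000)
U(j) = -6*j*(19 + j) (U(j) = -3*(j + 19)*(j + j) = -3*(19 + j)*2*j = -6*j*(19 + j))
H = -378 (H = -(9 - 1*(-369)) = -(9 + 369) = -1*378 = -378)
E(h) = 891*h/2 (E(h) = (-6*(-11/2)*(19 - 11/2))*h = (-6*(-11/2)*27/2)*h = 891*h/2)
H - E(-480) = -378 - 891*(-480)/2 = -378 - 1*(-213840) = -378 + 213840 = 213462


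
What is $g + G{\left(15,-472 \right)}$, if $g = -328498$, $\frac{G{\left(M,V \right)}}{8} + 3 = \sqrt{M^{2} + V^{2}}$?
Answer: $-328522 + 8 \sqrt{223009} \approx -3.2474 \cdot 10^{5}$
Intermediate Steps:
$G{\left(M,V \right)} = -24 + 8 \sqrt{M^{2} + V^{2}}$
$g + G{\left(15,-472 \right)} = -328498 - \left(24 - 8 \sqrt{15^{2} + \left(-472\right)^{2}}\right) = -328498 - \left(24 - 8 \sqrt{225 + 222784}\right) = -328498 - \left(24 - 8 \sqrt{223009}\right) = -328522 + 8 \sqrt{223009}$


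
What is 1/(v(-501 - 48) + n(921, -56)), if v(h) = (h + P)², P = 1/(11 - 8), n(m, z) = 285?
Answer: 9/2711881 ≈ 3.3187e-6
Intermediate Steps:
P = ⅓ (P = 1/3 = ⅓ ≈ 0.33333)
v(h) = (⅓ + h)² (v(h) = (h + ⅓)² = (⅓ + h)²)
1/(v(-501 - 48) + n(921, -56)) = 1/((1 + 3*(-501 - 48))²/9 + 285) = 1/((1 + 3*(-549))²/9 + 285) = 1/((1 - 1647)²/9 + 285) = 1/((⅑)*(-1646)² + 285) = 1/((⅑)*2709316 + 285) = 1/(2709316/9 + 285) = 1/(2711881/9) = 9/2711881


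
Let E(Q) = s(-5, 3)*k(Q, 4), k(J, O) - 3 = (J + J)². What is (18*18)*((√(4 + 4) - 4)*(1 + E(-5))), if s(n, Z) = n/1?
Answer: 666144 - 333072*√2 ≈ 1.9511e+5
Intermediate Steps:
k(J, O) = 3 + 4*J² (k(J, O) = 3 + (J + J)² = 3 + (2*J)² = 3 + 4*J²)
s(n, Z) = n (s(n, Z) = n*1 = n)
E(Q) = -15 - 20*Q² (E(Q) = -5*(3 + 4*Q²) = -15 - 20*Q²)
(18*18)*((√(4 + 4) - 4)*(1 + E(-5))) = (18*18)*((√(4 + 4) - 4)*(1 + (-15 - 20*(-5)²))) = 324*((√8 - 4)*(1 + (-15 - 20*25))) = 324*((2*√2 - 4)*(1 + (-15 - 500))) = 324*((-4 + 2*√2)*(1 - 515)) = 324*((-4 + 2*√2)*(-514)) = 324*(2056 - 1028*√2) = 666144 - 333072*√2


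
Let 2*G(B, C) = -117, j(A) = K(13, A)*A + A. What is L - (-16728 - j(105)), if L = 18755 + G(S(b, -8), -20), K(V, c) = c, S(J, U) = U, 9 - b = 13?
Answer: 93109/2 ≈ 46555.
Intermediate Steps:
b = -4 (b = 9 - 1*13 = 9 - 13 = -4)
j(A) = A + A² (j(A) = A*A + A = A² + A = A + A²)
G(B, C) = -117/2 (G(B, C) = (½)*(-117) = -117/2)
L = 37393/2 (L = 18755 - 117/2 = 37393/2 ≈ 18697.)
L - (-16728 - j(105)) = 37393/2 - (-16728 - 105*(1 + 105)) = 37393/2 - (-16728 - 105*106) = 37393/2 - (-16728 - 1*11130) = 37393/2 - (-16728 - 11130) = 37393/2 - 1*(-27858) = 37393/2 + 27858 = 93109/2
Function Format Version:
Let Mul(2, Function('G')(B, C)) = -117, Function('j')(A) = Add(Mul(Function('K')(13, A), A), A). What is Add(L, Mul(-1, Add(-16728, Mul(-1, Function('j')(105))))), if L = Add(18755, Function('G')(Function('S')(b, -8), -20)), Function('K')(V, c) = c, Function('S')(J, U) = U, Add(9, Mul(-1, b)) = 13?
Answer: Rational(93109, 2) ≈ 46555.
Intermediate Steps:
b = -4 (b = Add(9, Mul(-1, 13)) = Add(9, -13) = -4)
Function('j')(A) = Add(A, Pow(A, 2)) (Function('j')(A) = Add(Mul(A, A), A) = Add(Pow(A, 2), A) = Add(A, Pow(A, 2)))
Function('G')(B, C) = Rational(-117, 2) (Function('G')(B, C) = Mul(Rational(1, 2), -117) = Rational(-117, 2))
L = Rational(37393, 2) (L = Add(18755, Rational(-117, 2)) = Rational(37393, 2) ≈ 18697.)
Add(L, Mul(-1, Add(-16728, Mul(-1, Function('j')(105))))) = Add(Rational(37393, 2), Mul(-1, Add(-16728, Mul(-1, Mul(105, Add(1, 105)))))) = Add(Rational(37393, 2), Mul(-1, Add(-16728, Mul(-1, Mul(105, 106))))) = Add(Rational(37393, 2), Mul(-1, Add(-16728, Mul(-1, 11130)))) = Add(Rational(37393, 2), Mul(-1, Add(-16728, -11130))) = Add(Rational(37393, 2), Mul(-1, -27858)) = Add(Rational(37393, 2), 27858) = Rational(93109, 2)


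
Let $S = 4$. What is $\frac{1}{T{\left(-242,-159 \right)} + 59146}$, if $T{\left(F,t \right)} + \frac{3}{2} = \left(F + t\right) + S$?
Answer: $\frac{2}{117495} \approx 1.7022 \cdot 10^{-5}$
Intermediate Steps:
$T{\left(F,t \right)} = \frac{5}{2} + F + t$ ($T{\left(F,t \right)} = - \frac{3}{2} + \left(\left(F + t\right) + 4\right) = - \frac{3}{2} + \left(4 + F + t\right) = \frac{5}{2} + F + t$)
$\frac{1}{T{\left(-242,-159 \right)} + 59146} = \frac{1}{\left(\frac{5}{2} - 242 - 159\right) + 59146} = \frac{1}{- \frac{797}{2} + 59146} = \frac{1}{\frac{117495}{2}} = \frac{2}{117495}$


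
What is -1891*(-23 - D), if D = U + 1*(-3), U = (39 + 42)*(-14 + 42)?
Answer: 4326608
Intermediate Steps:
U = 2268 (U = 81*28 = 2268)
D = 2265 (D = 2268 + 1*(-3) = 2268 - 3 = 2265)
-1891*(-23 - D) = -1891*(-23 - 1*2265) = -1891*(-23 - 2265) = -1891*(-2288) = 4326608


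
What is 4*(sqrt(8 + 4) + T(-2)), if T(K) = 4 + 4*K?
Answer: -16 + 8*sqrt(3) ≈ -2.1436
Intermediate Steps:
4*(sqrt(8 + 4) + T(-2)) = 4*(sqrt(8 + 4) + (4 + 4*(-2))) = 4*(sqrt(12) + (4 - 8)) = 4*(2*sqrt(3) - 4) = 4*(-4 + 2*sqrt(3)) = -16 + 8*sqrt(3)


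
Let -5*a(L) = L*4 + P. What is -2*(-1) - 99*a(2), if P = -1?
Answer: 703/5 ≈ 140.60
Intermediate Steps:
a(L) = ⅕ - 4*L/5 (a(L) = -(L*4 - 1)/5 = -(4*L - 1)/5 = -(-1 + 4*L)/5 = ⅕ - 4*L/5)
-2*(-1) - 99*a(2) = -2*(-1) - 99*(⅕ - ⅘*2) = 2 - 99*(⅕ - 8/5) = 2 - 99*(-7/5) = 2 + 693/5 = 703/5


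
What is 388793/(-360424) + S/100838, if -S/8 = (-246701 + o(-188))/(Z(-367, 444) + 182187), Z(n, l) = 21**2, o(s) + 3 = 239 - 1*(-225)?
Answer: -1744454326243/1617327371384 ≈ -1.0786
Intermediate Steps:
o(s) = 461 (o(s) = -3 + (239 - 1*(-225)) = -3 + (239 + 225) = -3 + 464 = 461)
Z(n, l) = 441
S = 960/89 (S = -8*(-246701 + 461)/(441 + 182187) = -(-1969920)/182628 = -8*(-120/89) = 960/89 ≈ 10.787)
388793/(-360424) + S/100838 = 388793/(-360424) + (960/89)/100838 = 388793*(-1/360424) + (960/89)*(1/100838) = -388793/360424 + 480/4487291 = -1744454326243/1617327371384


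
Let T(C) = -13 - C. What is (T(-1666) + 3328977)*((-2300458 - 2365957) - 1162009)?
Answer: -19412323827120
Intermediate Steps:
(T(-1666) + 3328977)*((-2300458 - 2365957) - 1162009) = ((-13 - 1*(-1666)) + 3328977)*((-2300458 - 2365957) - 1162009) = ((-13 + 1666) + 3328977)*(-4666415 - 1162009) = (1653 + 3328977)*(-5828424) = 3330630*(-5828424) = -19412323827120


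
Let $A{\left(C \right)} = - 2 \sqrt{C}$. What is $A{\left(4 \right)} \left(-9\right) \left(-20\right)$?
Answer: $-720$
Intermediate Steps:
$A{\left(4 \right)} \left(-9\right) \left(-20\right) = - 2 \sqrt{4} \left(-9\right) \left(-20\right) = \left(-2\right) 2 \left(-9\right) \left(-20\right) = \left(-4\right) \left(-9\right) \left(-20\right) = 36 \left(-20\right) = -720$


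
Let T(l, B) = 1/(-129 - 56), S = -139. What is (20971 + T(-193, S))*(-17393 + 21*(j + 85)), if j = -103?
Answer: -68944975814/185 ≈ -3.7268e+8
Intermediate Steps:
T(l, B) = -1/185 (T(l, B) = 1/(-185) = -1/185)
(20971 + T(-193, S))*(-17393 + 21*(j + 85)) = (20971 - 1/185)*(-17393 + 21*(-103 + 85)) = 3879634*(-17393 + 21*(-18))/185 = 3879634*(-17393 - 378)/185 = (3879634/185)*(-17771) = -68944975814/185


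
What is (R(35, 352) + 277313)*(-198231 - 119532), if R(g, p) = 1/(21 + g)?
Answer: -4934709723627/56 ≈ -8.8120e+10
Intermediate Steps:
(R(35, 352) + 277313)*(-198231 - 119532) = (1/(21 + 35) + 277313)*(-198231 - 119532) = (1/56 + 277313)*(-317763) = (15529529/56)*(-317763) = -4934709723627/56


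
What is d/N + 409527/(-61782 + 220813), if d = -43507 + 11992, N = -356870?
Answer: 30231952491/11350678594 ≈ 2.6634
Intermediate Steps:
d = -31515
d/N + 409527/(-61782 + 220813) = -31515/(-356870) + 409527/(-61782 + 220813) = -31515*(-1/356870) + 409527/159031 = 6303/71374 + 409527*(1/159031) = 6303/71374 + 409527/159031 = 30231952491/11350678594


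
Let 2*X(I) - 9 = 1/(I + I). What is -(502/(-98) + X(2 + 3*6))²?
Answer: -5716881/15366400 ≈ -0.37204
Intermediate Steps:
X(I) = 9/2 + 1/(4*I) (X(I) = 9/2 + 1/(2*(I + I)) = 9/2 + 1/(2*((2*I))) = 9/2 + (1/(2*I))/2 = 9/2 + 1/(4*I))
-(502/(-98) + X(2 + 3*6))² = -(502/(-98) + (1 + 18*(2 + 3*6))/(4*(2 + 3*6)))² = -(502*(-1/98) + (1 + 18*(2 + 18))/(4*(2 + 18)))² = -(-251/49 + (¼)*(1 + 18*20)/20)² = -(-251/49 + (¼)*(1/20)*(1 + 360))² = -(-251/49 + (¼)*(1/20)*361)² = -(-251/49 + 361/80)² = -(-2391/3920)² = -1*5716881/15366400 = -5716881/15366400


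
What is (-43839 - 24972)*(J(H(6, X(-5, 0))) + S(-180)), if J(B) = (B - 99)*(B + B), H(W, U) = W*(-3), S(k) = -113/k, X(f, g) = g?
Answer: -17392507801/60 ≈ -2.8987e+8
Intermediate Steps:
H(W, U) = -3*W
J(B) = 2*B*(-99 + B) (J(B) = (-99 + B)*(2*B) = 2*B*(-99 + B))
(-43839 - 24972)*(J(H(6, X(-5, 0))) + S(-180)) = (-43839 - 24972)*(2*(-3*6)*(-99 - 3*6) - 113/(-180)) = -68811*(2*(-18)*(-99 - 18) - 113*(-1/180)) = -68811*(2*(-18)*(-117) + 113/180) = -68811*(4212 + 113/180) = -68811*758273/180 = -17392507801/60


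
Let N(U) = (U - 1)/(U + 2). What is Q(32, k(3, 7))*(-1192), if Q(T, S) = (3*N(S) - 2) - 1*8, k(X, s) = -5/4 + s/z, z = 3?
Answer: 437464/37 ≈ 11823.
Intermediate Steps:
N(U) = (-1 + U)/(2 + U)
k(X, s) = -5/4 + s/3
Q(T, S) = -10 + 3*(-1 + S)/(2 + S) (Q(T, S) = (3*((-1 + S)/(2 + S)) - 2) - 1*8 = (3*(-1 + S)/(2 + S) - 2) - 8 = (-2 + 3*(-1 + S)/(2 + S)) - 8 = -10 + 3*(-1 + S)/(2 + S))
Q(32, k(3, 7))*(-1192) = ((-23 - 7*(-5/4 + (1/3)*7))/(2 + (-5/4 + (1/3)*7)))*(-1192) = ((-23 - 7*(-5/4 + 7/3))/(2 + (-5/4 + 7/3)))*(-1192) = ((-23 - 7*13/12)/(2 + 13/12))*(-1192) = ((-23 - 91/12)/(37/12))*(-1192) = ((12/37)*(-367/12))*(-1192) = -367/37*(-1192) = 437464/37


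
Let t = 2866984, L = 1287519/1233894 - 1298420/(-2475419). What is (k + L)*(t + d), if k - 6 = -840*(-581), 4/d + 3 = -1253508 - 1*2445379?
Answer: 1317359066606150704726209448761/941492235142078295 ≈ 1.3992e+12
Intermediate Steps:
d = -2/1849445 (d = 4/(-3 + (-1253508 - 1*2445379)) = 4/(-3 + (-1253508 - 2445379)) = 4/(-3 - 3698887) = 4/(-3698890) = 4*(-1/3698890) = -2/1849445 ≈ -1.0814e-6)
L = 1596420547647/1018134883862 (L = 1287519*(1/1233894) - 1298420*(-1/2475419) = 429173/411298 + 1298420/2475419 = 1596420547647/1018134883862 ≈ 1.5680)
k = 488046 (k = 6 - 840*(-581) = 6 + 488040 = 488046)
(k + L)*(t + d) = (488046 + 1596420547647/1018134883862)*(2866984 - 2/1849445) = (496898253949861299/1018134883862)*(5302329223878/1849445) = 1317359066606150704726209448761/941492235142078295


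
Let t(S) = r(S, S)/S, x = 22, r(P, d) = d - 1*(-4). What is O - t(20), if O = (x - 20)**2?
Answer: 14/5 ≈ 2.8000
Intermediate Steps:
r(P, d) = 4 + d (r(P, d) = d + 4 = 4 + d)
t(S) = (4 + S)/S
O = 4 (O = (22 - 20)**2 = 2**2 = 4)
O - t(20) = 4 - (4 + 20)/20 = 4 - 24/20 = 4 - 1*6/5 = 4 - 6/5 = 14/5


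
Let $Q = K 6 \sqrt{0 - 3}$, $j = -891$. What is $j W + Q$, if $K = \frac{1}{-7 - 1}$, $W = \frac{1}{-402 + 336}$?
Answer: $\frac{27}{2} - \frac{3 i \sqrt{3}}{4} \approx 13.5 - 1.299 i$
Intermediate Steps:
$W = - \frac{1}{66}$ ($W = \frac{1}{-66} = - \frac{1}{66} \approx -0.015152$)
$K = - \frac{1}{8}$ ($K = \frac{1}{-8} = - \frac{1}{8} \approx -0.125$)
$Q = - \frac{3 i \sqrt{3}}{4}$ ($Q = \left(- \frac{1}{8}\right) 6 \sqrt{0 - 3} = - \frac{3 \sqrt{-3}}{4} = - \frac{3 i \sqrt{3}}{4} \approx - 1.299 i$)
$j W + Q = \left(-891\right) \left(- \frac{1}{66}\right) - \frac{3 i \sqrt{3}}{4} = \frac{27}{2} - \frac{3 i \sqrt{3}}{4}$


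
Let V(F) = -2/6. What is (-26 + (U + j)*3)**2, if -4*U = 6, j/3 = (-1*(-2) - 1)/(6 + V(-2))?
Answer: 966289/1156 ≈ 835.89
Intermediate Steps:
V(F) = -1/3 (V(F) = -2*1/6 = -1/3)
j = 9/17 (j = 3*((-1*(-2) - 1)/(6 - 1/3)) = 3*((2 - 1)/(17/3)) = 3*(1*(3/17)) = 3*(3/17) = 9/17 ≈ 0.52941)
U = -3/2 (U = -1/4*6 = -3/2 ≈ -1.5000)
(-26 + (U + j)*3)**2 = (-26 + (-3/2 + 9/17)*3)**2 = (-26 - 33/34*3)**2 = (-26 - 99/34)**2 = (-983/34)**2 = 966289/1156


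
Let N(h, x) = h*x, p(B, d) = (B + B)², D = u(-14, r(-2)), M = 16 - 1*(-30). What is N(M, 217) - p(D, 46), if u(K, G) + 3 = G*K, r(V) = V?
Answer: 7482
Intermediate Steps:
M = 46 (M = 16 + 30 = 46)
u(K, G) = -3 + G*K
D = 25 (D = -3 - 2*(-14) = -3 + 28 = 25)
p(B, d) = 4*B² (p(B, d) = (2*B)² = 4*B²)
N(M, 217) - p(D, 46) = 46*217 - 4*25² = 9982 - 4*625 = 9982 - 1*2500 = 9982 - 2500 = 7482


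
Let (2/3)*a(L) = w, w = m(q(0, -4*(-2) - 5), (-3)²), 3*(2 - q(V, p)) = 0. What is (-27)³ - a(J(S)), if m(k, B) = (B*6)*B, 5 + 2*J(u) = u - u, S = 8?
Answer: -20412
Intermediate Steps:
J(u) = -5/2 (J(u) = -5/2 + (u - u)/2 = -5/2 + (½)*0 = -5/2 + 0 = -5/2)
q(V, p) = 2 (q(V, p) = 2 - ⅓*0 = 2 + 0 = 2)
m(k, B) = 6*B² (m(k, B) = (6*B)*B = 6*B²)
w = 486 (w = 6*((-3)²)² = 6*9² = 6*81 = 486)
a(L) = 729 (a(L) = (3/2)*486 = 729)
(-27)³ - a(J(S)) = (-27)³ - 1*729 = -19683 - 729 = -20412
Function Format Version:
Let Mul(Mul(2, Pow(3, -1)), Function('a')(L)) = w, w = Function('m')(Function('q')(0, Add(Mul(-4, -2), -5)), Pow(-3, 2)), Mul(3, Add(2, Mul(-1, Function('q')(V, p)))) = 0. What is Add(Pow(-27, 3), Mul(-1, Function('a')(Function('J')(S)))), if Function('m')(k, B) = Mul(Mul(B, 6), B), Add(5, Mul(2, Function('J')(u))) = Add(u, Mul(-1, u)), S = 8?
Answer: -20412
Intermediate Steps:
Function('J')(u) = Rational(-5, 2) (Function('J')(u) = Add(Rational(-5, 2), Mul(Rational(1, 2), Add(u, Mul(-1, u)))) = Add(Rational(-5, 2), Mul(Rational(1, 2), 0)) = Add(Rational(-5, 2), 0) = Rational(-5, 2))
Function('q')(V, p) = 2 (Function('q')(V, p) = Add(2, Mul(Rational(-1, 3), 0)) = Add(2, 0) = 2)
Function('m')(k, B) = Mul(6, Pow(B, 2)) (Function('m')(k, B) = Mul(Mul(6, B), B) = Mul(6, Pow(B, 2)))
w = 486 (w = Mul(6, Pow(Pow(-3, 2), 2)) = Mul(6, Pow(9, 2)) = Mul(6, 81) = 486)
Function('a')(L) = 729 (Function('a')(L) = Mul(Rational(3, 2), 486) = 729)
Add(Pow(-27, 3), Mul(-1, Function('a')(Function('J')(S)))) = Add(Pow(-27, 3), Mul(-1, 729)) = Add(-19683, -729) = -20412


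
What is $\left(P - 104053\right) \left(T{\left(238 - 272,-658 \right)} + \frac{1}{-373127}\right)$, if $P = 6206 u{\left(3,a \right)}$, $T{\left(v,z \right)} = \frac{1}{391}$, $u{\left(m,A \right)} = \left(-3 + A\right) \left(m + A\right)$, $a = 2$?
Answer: $- \frac{50350297088}{145892657} \approx -345.12$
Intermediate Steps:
$u{\left(m,A \right)} = \left(-3 + A\right) \left(A + m\right)$
$T{\left(v,z \right)} = \frac{1}{391}$
$P = -31030$ ($P = 6206 \left(2^{2} - 6 - 9 + 2 \cdot 3\right) = 6206 \left(4 - 6 - 9 + 6\right) = 6206 \left(-5\right) = -31030$)
$\left(P - 104053\right) \left(T{\left(238 - 272,-658 \right)} + \frac{1}{-373127}\right) = \left(-31030 - 104053\right) \left(\frac{1}{391} + \frac{1}{-373127}\right) = - 135083 \left(\frac{1}{391} - \frac{1}{373127}\right) = \left(-135083\right) \frac{372736}{145892657} = - \frac{50350297088}{145892657}$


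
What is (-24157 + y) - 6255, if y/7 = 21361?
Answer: 119115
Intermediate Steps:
y = 149527 (y = 7*21361 = 149527)
(-24157 + y) - 6255 = (-24157 + 149527) - 6255 = 125370 - 6255 = 119115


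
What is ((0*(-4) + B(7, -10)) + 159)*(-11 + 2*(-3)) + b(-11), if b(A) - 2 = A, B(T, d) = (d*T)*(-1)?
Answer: -3902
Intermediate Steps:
B(T, d) = -T*d (B(T, d) = (T*d)*(-1) = -T*d)
b(A) = 2 + A
((0*(-4) + B(7, -10)) + 159)*(-11 + 2*(-3)) + b(-11) = ((0*(-4) - 1*7*(-10)) + 159)*(-11 + 2*(-3)) + (2 - 11) = ((0 + 70) + 159)*(-11 - 6) - 9 = (70 + 159)*(-17) - 9 = 229*(-17) - 9 = -3893 - 9 = -3902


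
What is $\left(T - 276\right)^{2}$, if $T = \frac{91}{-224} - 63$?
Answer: $\frac{117961321}{1024} \approx 1.152 \cdot 10^{5}$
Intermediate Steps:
$T = - \frac{2029}{32}$ ($T = 91 \left(- \frac{1}{224}\right) - 63 = - \frac{13}{32} - 63 = - \frac{2029}{32} \approx -63.406$)
$\left(T - 276\right)^{2} = \left(- \frac{2029}{32} - 276\right)^{2} = \left(- \frac{10861}{32}\right)^{2} = \frac{117961321}{1024}$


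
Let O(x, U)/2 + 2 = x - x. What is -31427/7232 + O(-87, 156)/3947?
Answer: -124071297/28544704 ≈ -4.3466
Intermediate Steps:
O(x, U) = -4 (O(x, U) = -4 + 2*(x - x) = -4 + 2*0 = -4 + 0 = -4)
-31427/7232 + O(-87, 156)/3947 = -31427/7232 - 4/3947 = -124071297/28544704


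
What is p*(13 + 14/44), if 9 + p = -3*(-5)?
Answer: 879/11 ≈ 79.909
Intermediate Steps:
p = 6 (p = -9 - 3*(-5) = -9 + 15 = 6)
p*(13 + 14/44) = 6*(13 + 14/44) = 6*(13 + 14*(1/44)) = 6*(13 + 7/22) = 6*(293/22) = 879/11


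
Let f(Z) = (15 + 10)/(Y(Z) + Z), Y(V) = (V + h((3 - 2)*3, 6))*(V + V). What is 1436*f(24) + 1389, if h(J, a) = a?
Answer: 517349/366 ≈ 1413.5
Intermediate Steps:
Y(V) = 2*V*(6 + V) (Y(V) = (V + 6)*(V + V) = (6 + V)*(2*V) = 2*V*(6 + V))
f(Z) = 25/(Z + 2*Z*(6 + Z)) (f(Z) = (15 + 10)/(2*Z*(6 + Z) + Z) = 25/(Z + 2*Z*(6 + Z)))
1436*f(24) + 1389 = 1436*(25/(24*(13 + 2*24))) + 1389 = 1436*(25*(1/24)/(13 + 48)) + 1389 = 1436*(25*(1/24)/61) + 1389 = 1436*(25*(1/24)*(1/61)) + 1389 = 1436*(25/1464) + 1389 = 8975/366 + 1389 = 517349/366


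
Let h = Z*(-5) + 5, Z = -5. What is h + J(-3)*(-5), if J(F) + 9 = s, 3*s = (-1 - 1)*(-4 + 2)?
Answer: 205/3 ≈ 68.333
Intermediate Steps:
s = 4/3 (s = ((-1 - 1)*(-4 + 2))/3 = (-2*(-2))/3 = (⅓)*4 = 4/3 ≈ 1.3333)
J(F) = -23/3 (J(F) = -9 + 4/3 = -23/3)
h = 30 (h = -5*(-5) + 5 = 25 + 5 = 30)
h + J(-3)*(-5) = 30 - 23/3*(-5) = 30 + 115/3 = 205/3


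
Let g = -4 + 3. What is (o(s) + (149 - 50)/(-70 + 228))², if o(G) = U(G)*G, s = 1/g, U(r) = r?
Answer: 66049/24964 ≈ 2.6458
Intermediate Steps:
g = -1
s = -1 (s = 1/(-1) = -1)
o(G) = G² (o(G) = G*G = G²)
(o(s) + (149 - 50)/(-70 + 228))² = ((-1)² + (149 - 50)/(-70 + 228))² = (1 + 99/158)² = (257/158)² = 66049/24964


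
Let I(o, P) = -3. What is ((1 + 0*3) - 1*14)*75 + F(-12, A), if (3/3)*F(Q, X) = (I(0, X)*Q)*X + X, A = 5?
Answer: -790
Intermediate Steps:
F(Q, X) = X - 3*Q*X (F(Q, X) = (-3*Q)*X + X = -3*Q*X + X = X - 3*Q*X)
((1 + 0*3) - 1*14)*75 + F(-12, A) = ((1 + 0*3) - 1*14)*75 + 5*(1 - 3*(-12)) = ((1 + 0) - 14)*75 + 5*(1 + 36) = (1 - 14)*75 + 5*37 = -13*75 + 185 = -975 + 185 = -790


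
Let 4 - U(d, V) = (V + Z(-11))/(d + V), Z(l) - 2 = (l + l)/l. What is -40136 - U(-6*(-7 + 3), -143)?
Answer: -4776521/119 ≈ -40139.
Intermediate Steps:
Z(l) = 4 (Z(l) = 2 + (l + l)/l = 2 + (2*l)/l = 2 + 2 = 4)
U(d, V) = 4 - (4 + V)/(V + d) (U(d, V) = 4 - (V + 4)/(d + V) = 4 - (4 + V)/(V + d))
-40136 - U(-6*(-7 + 3), -143) = -40136 - (-4 + 3*(-143) + 4*(-6*(-7 + 3)))/(-143 - 6*(-7 + 3)) = -40136 - (-4 - 429 + 4*(-6*(-4)))/(-143 - 6*(-4)) = -40136 - (-4 - 429 + 4*24)/(-143 + 24) = -40136 - (-4 - 429 + 96)/(-119) = -40136 - (-1)*(-337)/119 = -40136 - 1*337/119 = -40136 - 337/119 = -4776521/119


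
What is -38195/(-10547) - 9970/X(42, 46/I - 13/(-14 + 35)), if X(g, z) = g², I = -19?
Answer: -18888805/9302454 ≈ -2.0305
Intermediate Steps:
-38195/(-10547) - 9970/X(42, 46/I - 13/(-14 + 35)) = -38195/(-10547) - 9970/(42²) = -38195*(-1/10547) - 9970/1764 = 38195/10547 - 9970*1/1764 = 38195/10547 - 4985/882 = -18888805/9302454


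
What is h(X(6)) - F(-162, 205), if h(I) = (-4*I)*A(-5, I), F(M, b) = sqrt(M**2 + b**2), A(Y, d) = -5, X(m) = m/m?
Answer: 20 - sqrt(68269) ≈ -241.28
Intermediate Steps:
X(m) = 1
h(I) = 20*I (h(I) = -4*I*(-5) = 20*I)
h(X(6)) - F(-162, 205) = 20*1 - sqrt((-162)**2 + 205**2) = 20 - sqrt(26244 + 42025) = 20 - sqrt(68269)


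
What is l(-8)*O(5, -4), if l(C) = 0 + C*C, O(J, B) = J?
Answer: 320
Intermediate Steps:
l(C) = C² (l(C) = 0 + C² = C²)
l(-8)*O(5, -4) = (-8)²*5 = 64*5 = 320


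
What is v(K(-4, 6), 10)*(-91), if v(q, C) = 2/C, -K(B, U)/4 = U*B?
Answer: -91/5 ≈ -18.200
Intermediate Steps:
K(B, U) = -4*B*U (K(B, U) = -4*U*B = -4*B*U)
v(K(-4, 6), 10)*(-91) = (2/10)*(-91) = (2*(⅒))*(-91) = (⅕)*(-91) = -91/5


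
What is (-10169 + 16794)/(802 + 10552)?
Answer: 6625/11354 ≈ 0.58350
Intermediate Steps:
(-10169 + 16794)/(802 + 10552) = 6625/11354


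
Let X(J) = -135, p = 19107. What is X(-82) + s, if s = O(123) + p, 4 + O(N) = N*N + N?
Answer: 34220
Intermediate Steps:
O(N) = -4 + N + N² (O(N) = -4 + (N*N + N) = -4 + (N² + N) = -4 + (N + N²) = -4 + N + N²)
s = 34355 (s = (-4 + 123 + 123²) + 19107 = (-4 + 123 + 15129) + 19107 = 15248 + 19107 = 34355)
X(-82) + s = -135 + 34355 = 34220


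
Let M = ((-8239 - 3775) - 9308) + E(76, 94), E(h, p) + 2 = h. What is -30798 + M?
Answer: -52046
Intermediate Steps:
E(h, p) = -2 + h
M = -21248 (M = ((-8239 - 3775) - 9308) + (-2 + 76) = (-12014 - 9308) + 74 = -21322 + 74 = -21248)
-30798 + M = -30798 - 21248 = -52046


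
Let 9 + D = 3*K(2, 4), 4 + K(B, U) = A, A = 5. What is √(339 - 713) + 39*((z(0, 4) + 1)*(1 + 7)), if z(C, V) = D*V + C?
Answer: -7176 + I*√374 ≈ -7176.0 + 19.339*I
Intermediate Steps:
K(B, U) = 1 (K(B, U) = -4 + 5 = 1)
D = -6 (D = -9 + 3*1 = -9 + 3 = -6)
z(C, V) = C - 6*V (z(C, V) = -6*V + C = C - 6*V)
√(339 - 713) + 39*((z(0, 4) + 1)*(1 + 7)) = √(339 - 713) + 39*(((0 - 6*4) + 1)*(1 + 7)) = √(-374) + 39*(((0 - 24) + 1)*8) = I*√374 + 39*((-24 + 1)*8) = I*√374 + 39*(-23*8) = I*√374 + 39*(-184) = I*√374 - 7176 = -7176 + I*√374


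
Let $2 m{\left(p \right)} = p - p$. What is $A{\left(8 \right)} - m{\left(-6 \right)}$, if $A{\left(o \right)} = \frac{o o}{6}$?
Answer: $\frac{32}{3} \approx 10.667$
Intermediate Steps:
$A{\left(o \right)} = \frac{o^{2}}{6}$ ($A{\left(o \right)} = o^{2} \cdot \frac{1}{6} = \frac{o^{2}}{6}$)
$m{\left(p \right)} = 0$ ($m{\left(p \right)} = \frac{p - p}{2} = \frac{1}{2} \cdot 0 = 0$)
$A{\left(8 \right)} - m{\left(-6 \right)} = \frac{8^{2}}{6} - 0 = \frac{1}{6} \cdot 64 + 0 = \frac{32}{3} + 0 = \frac{32}{3}$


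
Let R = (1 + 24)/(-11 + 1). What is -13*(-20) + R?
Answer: 515/2 ≈ 257.50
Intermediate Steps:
R = -5/2 (R = 25/(-10) = 25*(-1/10) = -5/2 ≈ -2.5000)
-13*(-20) + R = -13*(-20) - 5/2 = 260 - 5/2 = 515/2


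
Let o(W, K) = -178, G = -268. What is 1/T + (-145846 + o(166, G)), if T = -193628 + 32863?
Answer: -23475548361/160765 ≈ -1.4602e+5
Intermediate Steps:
T = -160765
1/T + (-145846 + o(166, G)) = 1/(-160765) + (-145846 - 178) = -1/160765 - 146024 = -23475548361/160765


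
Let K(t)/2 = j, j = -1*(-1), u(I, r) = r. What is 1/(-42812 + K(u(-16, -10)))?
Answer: -1/42810 ≈ -2.3359e-5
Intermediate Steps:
j = 1
K(t) = 2 (K(t) = 2*1 = 2)
1/(-42812 + K(u(-16, -10))) = 1/(-42812 + 2) = 1/(-42810) = -1/42810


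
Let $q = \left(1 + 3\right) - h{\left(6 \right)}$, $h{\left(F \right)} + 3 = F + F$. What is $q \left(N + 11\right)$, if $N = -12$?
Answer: $5$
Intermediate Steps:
$h{\left(F \right)} = -3 + 2 F$ ($h{\left(F \right)} = -3 + \left(F + F\right) = -3 + 2 F$)
$q = -5$ ($q = \left(1 + 3\right) - \left(-3 + 2 \cdot 6\right) = 4 - \left(-3 + 12\right) = 4 - 9 = -5$)
$q \left(N + 11\right) = - 5 \left(-12 + 11\right) = \left(-5\right) \left(-1\right) = 5$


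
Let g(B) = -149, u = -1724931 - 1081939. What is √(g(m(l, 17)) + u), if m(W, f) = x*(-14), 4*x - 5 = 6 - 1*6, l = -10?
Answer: 3*I*√311891 ≈ 1675.4*I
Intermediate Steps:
u = -2806870
x = 5/4 (x = 5/4 + (6 - 1*6)/4 = 5/4 + (6 - 6)/4 = 5/4 + (¼)*0 = 5/4 + 0 = 5/4 ≈ 1.2500)
m(W, f) = -35/2 (m(W, f) = (5/4)*(-14) = -35/2)
√(g(m(l, 17)) + u) = √(-149 - 2806870) = √(-2807019) = 3*I*√311891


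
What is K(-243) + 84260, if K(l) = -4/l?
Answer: 20475184/243 ≈ 84260.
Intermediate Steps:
K(-243) + 84260 = -4/(-243) + 84260 = -4*(-1/243) + 84260 = 4/243 + 84260 = 20475184/243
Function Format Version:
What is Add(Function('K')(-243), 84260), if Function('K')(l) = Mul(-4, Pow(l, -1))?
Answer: Rational(20475184, 243) ≈ 84260.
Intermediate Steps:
Add(Function('K')(-243), 84260) = Add(Mul(-4, Pow(-243, -1)), 84260) = Add(Mul(-4, Rational(-1, 243)), 84260) = Add(Rational(4, 243), 84260) = Rational(20475184, 243)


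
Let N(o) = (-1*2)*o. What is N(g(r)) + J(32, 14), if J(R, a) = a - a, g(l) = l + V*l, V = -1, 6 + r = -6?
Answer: 0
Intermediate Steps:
r = -12 (r = -6 - 6 = -12)
g(l) = 0 (g(l) = l - l = 0)
N(o) = -2*o
J(R, a) = 0
N(g(r)) + J(32, 14) = -2*0 + 0 = 0 + 0 = 0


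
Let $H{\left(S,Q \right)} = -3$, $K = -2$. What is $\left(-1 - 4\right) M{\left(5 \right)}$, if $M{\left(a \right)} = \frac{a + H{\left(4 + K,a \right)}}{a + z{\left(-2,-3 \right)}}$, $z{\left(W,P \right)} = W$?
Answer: $- \frac{10}{3} \approx -3.3333$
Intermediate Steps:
$M{\left(a \right)} = \frac{-3 + a}{-2 + a}$ ($M{\left(a \right)} = \frac{a - 3}{a - 2} = \frac{-3 + a}{-2 + a}$)
$\left(-1 - 4\right) M{\left(5 \right)} = \left(-1 - 4\right) \frac{-3 + 5}{-2 + 5} = - 5 \cdot \frac{1}{3} \cdot 2 = \left(-5\right) \frac{2}{3} = - \frac{10}{3}$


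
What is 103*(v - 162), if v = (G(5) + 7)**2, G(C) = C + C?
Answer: 13081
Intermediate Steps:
G(C) = 2*C
v = 289 (v = (2*5 + 7)**2 = (10 + 7)**2 = 17**2 = 289)
103*(v - 162) = 103*(289 - 162) = 103*127 = 13081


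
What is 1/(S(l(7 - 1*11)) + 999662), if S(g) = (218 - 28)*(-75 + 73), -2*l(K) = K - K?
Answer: 1/999282 ≈ 1.0007e-6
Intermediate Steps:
l(K) = 0 (l(K) = -(K - K)/2 = -½*0 = 0)
S(g) = -380 (S(g) = 190*(-2) = -380)
1/(S(l(7 - 1*11)) + 999662) = 1/(-380 + 999662) = 1/999282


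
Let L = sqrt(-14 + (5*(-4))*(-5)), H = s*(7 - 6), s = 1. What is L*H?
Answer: sqrt(86) ≈ 9.2736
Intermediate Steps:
H = 1 (H = 1*(7 - 6) = 1*1 = 1)
L = sqrt(86) (L = sqrt(-14 - 20*(-5)) = sqrt(-14 + 100) = sqrt(86) ≈ 9.2736)
L*H = sqrt(86)*1 = sqrt(86)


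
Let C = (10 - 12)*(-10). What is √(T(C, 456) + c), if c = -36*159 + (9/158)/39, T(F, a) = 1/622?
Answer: 2*I*√145982590552214/319397 ≈ 75.657*I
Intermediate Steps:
C = 20 (C = -2*(-10) = 20)
T(F, a) = 1/622
c = -11757093/2054 (c = -5724 + (9*(1/158))*(1/39) = -5724 + (9/158)*(1/39) = -5724 + 3/2054 = -11757093/2054 ≈ -5724.0)
√(T(C, 456) + c) = √(1/622 - 11757093/2054) = √(-1828227448/319397) = 2*I*√145982590552214/319397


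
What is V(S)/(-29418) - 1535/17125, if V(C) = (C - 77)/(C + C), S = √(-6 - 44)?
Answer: -18066077/201513300 - 77*I*√2/588360 ≈ -0.089652 - 0.00018508*I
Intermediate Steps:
S = 5*I*√2 (S = √(-50) = 5*I*√2 ≈ 7.0711*I)
V(C) = (-77 + C)/(2*C) (V(C) = (-77 + C)/((2*C)) = (-77 + C)*(1/(2*C)) = (-77 + C)/(2*C))
V(S)/(-29418) - 1535/17125 = ((-77 + 5*I*√2)/(2*((5*I*√2))))/(-29418) - 1535/17125 = ((-I*√2/10)*(-77 + 5*I*√2)/2)*(-1/29418) - 1535*1/17125 = -I*√2*(-77 + 5*I*√2)/20*(-1/29418) - 307/3425 = I*√2*(-77 + 5*I*√2)/588360 - 307/3425 = -307/3425 + I*√2*(-77 + 5*I*√2)/588360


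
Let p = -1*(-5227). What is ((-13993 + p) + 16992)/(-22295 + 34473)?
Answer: 4113/6089 ≈ 0.67548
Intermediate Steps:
p = 5227
((-13993 + p) + 16992)/(-22295 + 34473) = ((-13993 + 5227) + 16992)/(-22295 + 34473) = (-8766 + 16992)/12178 = 8226*(1/12178) = 4113/6089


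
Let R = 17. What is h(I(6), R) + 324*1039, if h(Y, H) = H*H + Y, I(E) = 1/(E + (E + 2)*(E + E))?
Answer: 34366351/102 ≈ 3.3693e+5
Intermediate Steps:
I(E) = 1/(E + 2*E*(2 + E)) (I(E) = 1/(E + (2 + E)*(2*E)) = 1/(E + 2*E*(2 + E)))
h(Y, H) = Y + H² (h(Y, H) = H² + Y = Y + H²)
h(I(6), R) + 324*1039 = (1/(6*(5 + 2*6)) + 17²) + 324*1039 = (1/(6*(5 + 12)) + 289) + 336636 = ((⅙)/17 + 289) + 336636 = ((⅙)*(1/17) + 289) + 336636 = (1/102 + 289) + 336636 = 29479/102 + 336636 = 34366351/102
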